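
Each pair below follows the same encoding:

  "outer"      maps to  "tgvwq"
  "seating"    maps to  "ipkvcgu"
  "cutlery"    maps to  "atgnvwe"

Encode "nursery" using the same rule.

atgutwp

The output letters match the input read backwards, each shifted +2: outer reversed is retuo. The word is reversed, then every letter is shifted forward by 2.
On nursery: reverse → yresrun; then shift: y+2=a, r+2=t, e+2=g, s+2=u, r+2=t, u+2=w, n+2=p.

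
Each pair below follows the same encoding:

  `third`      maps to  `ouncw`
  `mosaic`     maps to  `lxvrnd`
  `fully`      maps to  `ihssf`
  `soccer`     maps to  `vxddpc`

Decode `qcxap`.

t(19)→o(14) and h(7)→u(20) fit y≡19x+17 (mod 26); the inverse of 19 mod 26 is 11. Each letter's alphabet position (a=0..z=25) is mapped through 19·x+17 mod 26 — an affine cipher.
Undoing it on qcxap: q(16)→11·(16−17)≡15=p; c(2)→11·(2−17)≡17=r; x(23)→11·(23−17)≡14=o; a(0)→11·(0−17)≡21=v; p(15)→11·(15−17)≡4=e (all mod 26).

prove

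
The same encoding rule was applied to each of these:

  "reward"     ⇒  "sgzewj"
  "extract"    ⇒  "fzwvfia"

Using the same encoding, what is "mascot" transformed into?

In reward: r→s is +1, e→g is +2, w→z is +3, a→e is +4 — the shift increases by 1 each position. Each letter shifts forward by (position + 1), i.e. 1, 2, 3, … — the shift grows by one for each successive letter.
On mascot: m+1=n, a+2=c, s+3=v, c+4=g, o+5=t, t+6=z.

ncvgtz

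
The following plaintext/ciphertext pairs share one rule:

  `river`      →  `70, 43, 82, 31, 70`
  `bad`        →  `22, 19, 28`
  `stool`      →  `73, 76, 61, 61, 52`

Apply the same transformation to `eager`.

r(#18)→70 and i(#9)→43: differences scale by 3, so n = 3·pos + 16. With a=1..z=26, the number is 3·pos + 16.
Applying it to eager: e=5→31, a=1→19, g=7→37, e=5→31, r=18→70.

31, 19, 37, 31, 70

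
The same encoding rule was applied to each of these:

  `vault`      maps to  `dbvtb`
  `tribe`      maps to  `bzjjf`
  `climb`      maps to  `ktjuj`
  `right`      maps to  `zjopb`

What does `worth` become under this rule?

The shift depends on letter class: consonant v→d is +8, but vowel a→b is +1. Vowels shift forward by 1 and consonants shift forward by 8.
Applying it to worth: w(cons)+8=e, o(vowel)+1=p, r(cons)+8=z, t(cons)+8=b, h(cons)+8=p.

epzbp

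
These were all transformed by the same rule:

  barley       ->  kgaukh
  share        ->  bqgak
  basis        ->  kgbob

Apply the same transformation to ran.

agw

The shift depends on letter class: consonant b→k is +9, but vowel a→g is +6. The rule splits by letter class: vowels +6, consonants +9.
For ran: r(cons)+9=a, a(vowel)+6=g, n(cons)+9=w.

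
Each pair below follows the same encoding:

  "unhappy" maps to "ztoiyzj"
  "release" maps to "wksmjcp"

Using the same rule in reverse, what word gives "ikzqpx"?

design

In unhappy: u→z is +5, n→t is +6, h→o is +7, a→i is +8 — the shift increases by 1 each position. The shift increases by 1 at each position, starting from +5: 5, 6, 7, ….
Undoing it on ikzqpx: i−5=d, k−6=e, z−7=s, q−8=i, p−9=g, x−10=n.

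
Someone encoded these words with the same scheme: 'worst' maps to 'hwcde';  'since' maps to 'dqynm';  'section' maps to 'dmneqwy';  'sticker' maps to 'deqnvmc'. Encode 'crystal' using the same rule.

The rule splits by letter class: vowels +8, consonants +11.
Applying it to crystal: c(cons)+11=n, r(cons)+11=c, y(cons)+11=j, s(cons)+11=d, t(cons)+11=e, a(vowel)+8=i, l(cons)+11=w.

ncjdeiw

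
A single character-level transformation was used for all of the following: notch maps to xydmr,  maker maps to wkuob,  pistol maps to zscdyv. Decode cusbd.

skirt

Compare letters: n→x is +10, o→y is +10, t→d is +10 — a constant shift. This is a Caesar cipher with shift 10.
Decoding cusbd: c−10=s, u−10=k, s−10=i, b−10=r, d−10=t.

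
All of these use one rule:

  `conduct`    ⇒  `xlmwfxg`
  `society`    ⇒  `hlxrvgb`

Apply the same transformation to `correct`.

Each pair mirrors across the alphabet (c↔x, o↔l, n↔m): positions sum to 25. This is the alphabet-reversal cipher (Atbash): a becomes z, b becomes y, etc.
For correct: c↔x, o↔l, r↔i, r↔i, e↔v, c↔x, t↔g.

xliivxg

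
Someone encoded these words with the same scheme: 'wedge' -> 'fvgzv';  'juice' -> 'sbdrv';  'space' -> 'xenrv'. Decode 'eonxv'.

w(22)→f(5) and e(4)→v(21) fit y≡15x+13 (mod 26); the inverse of 15 mod 26 is 7. Each letter's alphabet position (a=0..z=25) is mapped through 15·x+13 mod 26 — an affine cipher.
Undoing it on eonxv: e(4)→7·(4−13)≡15=p; o(14)→7·(14−13)≡7=h; n(13)→7·(13−13)≡0=a; x(23)→7·(23−13)≡18=s; v(21)→7·(21−13)≡4=e (all mod 26).

phase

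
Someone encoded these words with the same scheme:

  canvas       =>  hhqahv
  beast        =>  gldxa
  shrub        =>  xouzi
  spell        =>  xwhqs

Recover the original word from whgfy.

radar

Shifts by position in canvas: pos 0: c→h (+5), pos 1: a→h (+7), pos 2: n→q (+3), pos 3: v→a (+5), pos 4: a→h (+7), pos 5: s→v (+3) — repeating every 3. The shifts repeat in a cycle of length 3: positions 0,1,… shift by +5, +7, +3, then the pattern repeats.
Undoing it on whgfy: w−5=r, h−7=a, g−3=d, f−5=a, y−7=r.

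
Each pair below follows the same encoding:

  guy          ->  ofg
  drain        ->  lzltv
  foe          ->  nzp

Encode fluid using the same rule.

ntftl

The shift depends on letter class: consonant g→o is +8, but vowel u→f is +11. Two shifts are in play — +11 for a/e/i/o/u, +8 for every other letter.
For fluid: f(cons)+8=n, l(cons)+8=t, u(vowel)+11=f, i(vowel)+11=t, d(cons)+8=l.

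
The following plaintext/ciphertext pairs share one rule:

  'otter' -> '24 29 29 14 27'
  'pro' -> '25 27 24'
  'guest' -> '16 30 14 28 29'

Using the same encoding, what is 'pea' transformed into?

25 14 10

o is letter #15 and maps to 24: an offset of 9. Each letter is replaced by its alphabet position (a=1..z=26) + 9.
For pea: p=16→25, e=5→14, a=1→10.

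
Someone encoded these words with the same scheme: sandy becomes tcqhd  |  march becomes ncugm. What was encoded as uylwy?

twist

In sandy: s→t is +1, a→c is +2, n→q is +3, d→h is +4 — the shift increases by 1 each position. The shift increases by 1 at each position, starting from +1: 1, 2, 3, ….
Decoding uylwy: u−1=t, y−2=w, l−3=i, w−4=s, y−5=t.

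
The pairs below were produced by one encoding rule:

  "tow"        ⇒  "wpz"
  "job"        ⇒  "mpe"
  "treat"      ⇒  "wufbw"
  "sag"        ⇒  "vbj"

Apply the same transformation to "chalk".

fkbon

The shift depends on letter class: consonant t→w is +3, but vowel o→p is +1. Vowels shift forward by 1 and consonants shift forward by 3.
On chalk: c(cons)+3=f, h(cons)+3=k, a(vowel)+1=b, l(cons)+3=o, k(cons)+3=n.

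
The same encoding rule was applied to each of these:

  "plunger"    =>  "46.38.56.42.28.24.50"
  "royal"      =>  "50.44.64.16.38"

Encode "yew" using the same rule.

64.24.60

p(#16)→46 and l(#12)→38: differences scale by 2, so n = 2·pos + 14. Each letter becomes 2×(its alphabet position, a=1..z=26) + 14.
Applying it to yew: y=25→64, e=5→24, w=23→60.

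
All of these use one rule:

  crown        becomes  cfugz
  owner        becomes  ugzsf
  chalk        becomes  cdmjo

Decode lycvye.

c(2)→c(2) and r(17)→f(5) fit y≡21x+12 (mod 26); the inverse of 21 mod 26 is 5. Each letter's alphabet position (a=0..z=25) is mapped through 21·x+12 mod 26 — an affine cipher.
Decoding lycvye: l(11)→5·(11−12)≡21=v; y(24)→5·(24−12)≡8=i; c(2)→5·(2−12)≡2=c; v(21)→5·(21−12)≡19=t; y(24)→5·(24−12)≡8=i; e(4)→5·(4−12)≡12=m (all mod 26).

victim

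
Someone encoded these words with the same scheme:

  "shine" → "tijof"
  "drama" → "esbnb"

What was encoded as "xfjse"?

weird

Compare letters: s→t is +1, h→i is +1, i→j is +1 — a constant shift. This is a Caesar cipher with shift 1.
Decoding xfjse: x−1=w, f−1=e, j−1=i, s−1=r, e−1=d.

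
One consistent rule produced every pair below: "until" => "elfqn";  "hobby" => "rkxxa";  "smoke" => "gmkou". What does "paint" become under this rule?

jyqlf

Each letter's alphabet position (a=0..z=25) is mapped through 25·x+24 mod 26 — an affine cipher.
Applying it to paint: p(15)→25·15+24≡9=j; a(0)→25·0+24≡24=y; i(8)→25·8+24≡16=q; n(13)→25·13+24≡11=l; t(19)→25·19+24≡5=f (all mod 26).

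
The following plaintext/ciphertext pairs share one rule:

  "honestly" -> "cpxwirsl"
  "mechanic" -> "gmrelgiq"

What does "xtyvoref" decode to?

bankrupt

The output letters match the input read backwards, each shifted +4: honestly reversed is yltsenoh. The word is reversed, then every letter is shifted forward by 4.
Decoding xtyvoref: shift back: x−4=t, t−4=p, y−4=u, v−4=r, o−4=k, r−4=n, e−4=a, f−4=b → tpurknab; then reverse → bankrupt.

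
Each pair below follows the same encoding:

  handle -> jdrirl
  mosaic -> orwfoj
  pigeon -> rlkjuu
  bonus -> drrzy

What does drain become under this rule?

fuent

In handle: h→j is +2, a→d is +3, n→r is +4, d→i is +5 — the shift increases by 1 each position. Letter i (0-indexed) is shifted by i+2, so successive shifts are 2, 3, 4, ….
Applying it to drain: d+2=f, r+3=u, a+4=e, i+5=n, n+6=t.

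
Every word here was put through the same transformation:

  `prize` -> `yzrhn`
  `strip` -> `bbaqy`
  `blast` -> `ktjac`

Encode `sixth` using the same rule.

bqgbq

The shifts repeat in a cycle of length 2: positions 0,1,… shift by +9, +8, then the pattern repeats.
For sixth: s+9=b, i+8=q, x+9=g, t+8=b, h+9=q.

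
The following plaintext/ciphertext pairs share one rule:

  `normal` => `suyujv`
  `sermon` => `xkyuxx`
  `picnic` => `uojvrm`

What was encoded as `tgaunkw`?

oatmeal

In normal: n→s is +5, o→u is +6, r→y is +7, m→u is +8 — the shift increases by 1 each position. Letter i (0-indexed) is shifted by i+5, so successive shifts are 5, 6, 7, ….
Decoding tgaunkw: t−5=o, g−6=a, a−7=t, u−8=m, n−9=e, k−10=a, w−11=l.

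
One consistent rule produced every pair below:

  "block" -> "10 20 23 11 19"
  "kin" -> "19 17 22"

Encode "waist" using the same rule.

31 9 17 27 28

b is letter #2 and maps to 10: an offset of 8. Each letter is replaced by its alphabet position (a=1..z=26) + 8.
On waist: w=23→31, a=1→9, i=9→17, s=19→27, t=20→28.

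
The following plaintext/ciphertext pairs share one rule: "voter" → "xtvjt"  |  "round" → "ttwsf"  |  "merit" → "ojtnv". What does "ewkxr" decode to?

crisp

Shifts by position in voter: pos 0: v→x (+2), pos 1: o→t (+5), pos 2: t→v (+2), pos 3: e→j (+5) — repeating every 2. The shifts repeat in a cycle of length 2: positions 0,1,… shift by +2, +5, then the pattern repeats.
Decoding ewkxr: e−2=c, w−5=r, k−2=i, x−5=s, r−2=p.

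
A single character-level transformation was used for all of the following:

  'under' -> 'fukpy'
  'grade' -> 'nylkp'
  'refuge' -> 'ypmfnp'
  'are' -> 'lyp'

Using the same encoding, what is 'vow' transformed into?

The shift depends on letter class: consonant n→u is +7, but vowel u→f is +11. Two shifts are in play — +11 for a/e/i/o/u, +7 for every other letter.
For vow: v(cons)+7=c, o(vowel)+11=z, w(cons)+7=d.

czd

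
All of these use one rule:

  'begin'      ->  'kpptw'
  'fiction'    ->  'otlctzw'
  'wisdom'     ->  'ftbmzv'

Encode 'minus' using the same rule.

The shift depends on letter class: consonant b→k is +9, but vowel e→p is +11. Two shifts are in play — +11 for a/e/i/o/u, +9 for every other letter.
For minus: m(cons)+9=v, i(vowel)+11=t, n(cons)+9=w, u(vowel)+11=f, s(cons)+9=b.

vtwfb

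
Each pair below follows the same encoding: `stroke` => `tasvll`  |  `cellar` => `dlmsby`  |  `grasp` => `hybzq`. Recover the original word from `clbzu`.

beast

Shifts by position in stroke: pos 0: s→t (+1), pos 1: t→a (+7), pos 2: r→s (+1), pos 3: o→v (+7) — repeating every 2. The shifts repeat in a cycle of length 2: positions 0,1,… shift by +1, +7, then the pattern repeats.
Undoing it on clbzu: c−1=b, l−7=e, b−1=a, z−7=s, u−1=t.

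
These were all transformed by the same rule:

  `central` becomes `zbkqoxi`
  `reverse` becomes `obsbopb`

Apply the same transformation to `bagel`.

Compare letters: c→z is +23, e→b is +23, n→k is +23 — a constant shift. This is a Caesar cipher with shift 23.
For bagel: b+23=y, a+23=x, g+23=d, e+23=b, l+23=i.

yxdbi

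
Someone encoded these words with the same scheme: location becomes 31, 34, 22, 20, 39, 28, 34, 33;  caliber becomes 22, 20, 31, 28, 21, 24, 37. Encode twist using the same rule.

39, 42, 28, 38, 39

l is letter #12 and maps to 31: an offset of 19. Each letter is replaced by its alphabet position (a=1..z=26) + 19.
Applying it to twist: t=20→39, w=23→42, i=9→28, s=19→38, t=20→39.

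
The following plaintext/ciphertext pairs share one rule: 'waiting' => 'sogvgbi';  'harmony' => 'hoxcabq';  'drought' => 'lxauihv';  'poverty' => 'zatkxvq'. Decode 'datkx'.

This is an affine cipher: with a=0,…,z=25, each position x becomes (25x+14) mod 26.
Reversing it on datkx: d(3)→25·(3−14)≡11=l; a(0)→25·(0−14)≡14=o; t(19)→25·(19−14)≡21=v; k(10)→25·(10−14)≡4=e; x(23)→25·(23−14)≡17=r (all mod 26).

lover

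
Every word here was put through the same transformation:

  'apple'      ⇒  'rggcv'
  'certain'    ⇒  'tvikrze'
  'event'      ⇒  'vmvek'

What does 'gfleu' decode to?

Compare letters: a→r is +17, p→g is +17, p→g is +17 — a constant shift. It's a constant shift of +17 (ROT17).
Decoding gfleu: g−17=p, f−17=o, l−17=u, e−17=n, u−17=d.

pound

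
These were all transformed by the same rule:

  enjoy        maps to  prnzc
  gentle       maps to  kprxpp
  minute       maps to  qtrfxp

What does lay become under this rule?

plc

The shift depends on letter class: consonant n→r is +4, but vowel e→p is +11. Vowels shift forward by 11 and consonants shift forward by 4.
For lay: l(cons)+4=p, a(vowel)+11=l, y(cons)+4=c.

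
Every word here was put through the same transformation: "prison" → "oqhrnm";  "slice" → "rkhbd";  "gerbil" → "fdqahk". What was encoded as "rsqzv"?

straw

Compare letters: p→o is +25, r→q is +25, i→h is +25 — a constant shift. This is a Caesar cipher with shift 25.
Reversing it on rsqzv: r−25=s, s−25=t, q−25=r, z−25=a, v−25=w.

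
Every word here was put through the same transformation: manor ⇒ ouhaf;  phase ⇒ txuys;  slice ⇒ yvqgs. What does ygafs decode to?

m(12)→o(14) and a(0)→u(20) fit y≡19x+20 (mod 26); the inverse of 19 mod 26 is 11. Each letter's alphabet position (a=0..z=25) is mapped through 19·x+20 mod 26 — an affine cipher.
Reversing it on ygafs: y(24)→11·(24−20)≡18=s; g(6)→11·(6−20)≡2=c; a(0)→11·(0−20)≡14=o; f(5)→11·(5−20)≡17=r; s(18)→11·(18−20)≡4=e (all mod 26).

score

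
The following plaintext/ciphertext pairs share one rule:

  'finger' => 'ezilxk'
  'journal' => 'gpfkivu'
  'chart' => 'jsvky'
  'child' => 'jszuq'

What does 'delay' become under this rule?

f(5)→e(4) and i(8)→z(25) fit y≡7x+21 (mod 26); the inverse of 7 mod 26 is 15. This is an affine cipher: with a=0,…,z=25, each position x becomes (7x+21) mod 26.
For delay: d(3)→7·3+21≡16=q; e(4)→7·4+21≡23=x; l(11)→7·11+21≡20=u; a(0)→7·0+21≡21=v; y(24)→7·24+21≡7=h (all mod 26).

qxuvh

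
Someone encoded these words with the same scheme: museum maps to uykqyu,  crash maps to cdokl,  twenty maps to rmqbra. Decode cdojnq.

cradle

Each letter's alphabet position (a=0..z=25) is mapped through 7·x+14 mod 26 — an affine cipher.
Decoding cdojnq: c(2)→15·(2−14)≡2=c; d(3)→15·(3−14)≡17=r; o(14)→15·(14−14)≡0=a; j(9)→15·(9−14)≡3=d; n(13)→15·(13−14)≡11=l; q(16)→15·(16−14)≡4=e (all mod 26).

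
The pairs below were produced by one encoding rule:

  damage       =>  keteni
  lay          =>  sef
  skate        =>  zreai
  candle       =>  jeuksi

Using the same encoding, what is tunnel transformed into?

The shift depends on letter class: consonant d→k is +7, but vowel a→e is +4. The rule splits by letter class: vowels +4, consonants +7.
On tunnel: t(cons)+7=a, u(vowel)+4=y, n(cons)+7=u, n(cons)+7=u, e(vowel)+4=i, l(cons)+7=s.

ayuuis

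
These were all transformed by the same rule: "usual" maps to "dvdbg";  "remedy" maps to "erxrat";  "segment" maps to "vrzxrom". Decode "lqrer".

u(20)→d(3) and s(18)→v(21) fit y≡17x+1 (mod 26); the inverse of 17 mod 26 is 23. Treating letters as 0–25, the rule is x ↦ 17x + 1 (mod 26).
Decoding lqrer: l(11)→23·(11−1)≡22=w; q(16)→23·(16−1)≡7=h; r(17)→23·(17−1)≡4=e; e(4)→23·(4−1)≡17=r; r(17)→23·(17−1)≡4=e (all mod 26).

where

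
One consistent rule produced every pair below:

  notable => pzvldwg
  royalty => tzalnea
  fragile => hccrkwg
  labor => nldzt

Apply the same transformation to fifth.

hthej

Shifts by position in notable: pos 0: n→p (+2), pos 1: o→z (+11), pos 2: t→v (+2), pos 3: a→l (+11) — repeating every 2. The shifts repeat in a cycle of length 2: positions 0,1,… shift by +2, +11, then the pattern repeats.
For fifth: f+2=h, i+11=t, f+2=h, t+11=e, h+2=j.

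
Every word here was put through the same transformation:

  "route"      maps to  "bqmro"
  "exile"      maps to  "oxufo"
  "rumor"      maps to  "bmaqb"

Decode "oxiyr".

exact

Treating letters as 0–25, the rule is x ↦ 21x + 8 (mod 26).
Undoing it on oxiyr: o(14)→5·(14−8)≡4=e; x(23)→5·(23−8)≡23=x; i(8)→5·(8−8)≡0=a; y(24)→5·(24−8)≡2=c; r(17)→5·(17−8)≡19=t (all mod 26).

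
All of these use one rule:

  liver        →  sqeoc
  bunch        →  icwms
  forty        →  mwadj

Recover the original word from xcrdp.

quite

In liver: l→s is +7, i→q is +8, v→e is +9, e→o is +10 — the shift increases by 1 each position. The shift increases by 1 at each position, starting from +7: 7, 8, 9, ….
Undoing it on xcrdp: x−7=q, c−8=u, r−9=i, d−10=t, p−11=e.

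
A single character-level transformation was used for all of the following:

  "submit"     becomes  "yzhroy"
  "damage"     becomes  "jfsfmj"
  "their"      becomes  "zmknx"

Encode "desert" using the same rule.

The shifts repeat in a cycle of length 2: positions 0,1,… shift by +6, +5, then the pattern repeats.
On desert: d+6=j, e+5=j, s+6=y, e+5=j, r+6=x, t+5=y.

jjyjxy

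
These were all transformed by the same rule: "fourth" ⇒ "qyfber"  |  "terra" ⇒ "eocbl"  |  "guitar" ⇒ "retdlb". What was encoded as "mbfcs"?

Shifts by position in fourth: pos 0: f→q (+11), pos 1: o→y (+10), pos 2: u→f (+11), pos 3: r→b (+10) — repeating every 2. A repeating key of period 2 is used — shifts +11, +10 over and over.
Decoding mbfcs: m−11=b, b−10=r, f−11=u, c−10=s, s−11=h.

brush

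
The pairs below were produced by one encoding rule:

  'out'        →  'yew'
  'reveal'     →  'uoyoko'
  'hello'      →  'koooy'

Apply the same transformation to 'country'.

The shift depends on letter class: consonant t→w is +3, but vowel o→y is +10. Vowels shift forward by 10 and consonants shift forward by 3.
On country: c(cons)+3=f, o(vowel)+10=y, u(vowel)+10=e, n(cons)+3=q, t(cons)+3=w, r(cons)+3=u, y(cons)+3=b.

fyeqwub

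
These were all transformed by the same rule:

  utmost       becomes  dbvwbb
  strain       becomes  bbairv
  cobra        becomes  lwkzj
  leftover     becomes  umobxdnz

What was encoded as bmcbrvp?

setting

It's a Vigenère-style cipher with numeric key [9,8]: position i shifts by key[i mod 2].
Undoing it on bmcbrvp: b−9=s, m−8=e, c−9=t, b−8=t, r−9=i, v−8=n, p−9=g.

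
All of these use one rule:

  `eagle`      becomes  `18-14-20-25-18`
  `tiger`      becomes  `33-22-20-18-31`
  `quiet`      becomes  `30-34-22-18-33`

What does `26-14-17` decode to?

mad

e is letter #5 and maps to 18: an offset of 13. The number is (letter's place in the alphabet, a=1) + 13.
Decoding 26-14-17: 26→(26−13)÷1=13=m, 14→(14−13)÷1=1=a, 17→(17−13)÷1=4=d.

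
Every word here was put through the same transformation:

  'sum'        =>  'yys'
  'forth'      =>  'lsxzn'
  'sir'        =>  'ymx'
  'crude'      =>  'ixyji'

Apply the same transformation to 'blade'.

hreji

The shift depends on letter class: consonant s→y is +6, but vowel u→y is +4. Two shifts are in play — +4 for a/e/i/o/u, +6 for every other letter.
Applying it to blade: b(cons)+6=h, l(cons)+6=r, a(vowel)+4=e, d(cons)+6=j, e(vowel)+4=i.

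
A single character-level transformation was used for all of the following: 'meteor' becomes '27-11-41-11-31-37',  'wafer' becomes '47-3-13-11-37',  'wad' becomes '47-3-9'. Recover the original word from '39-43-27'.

sum

m(#13)→27 and e(#5)→11: differences scale by 2, so n = 2·pos + 1. The formula is n = 2×(alphabet index, a=1) + 1.
Reversing it on 39-43-27: 39→(39−1)÷2=19=s, 43→(43−1)÷2=21=u, 27→(27−1)÷2=13=m.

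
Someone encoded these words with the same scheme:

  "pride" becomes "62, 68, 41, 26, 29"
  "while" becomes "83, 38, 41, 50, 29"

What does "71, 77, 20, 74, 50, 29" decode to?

subtle

p(#16)→62 and r(#18)→68: differences scale by 3, so n = 3·pos + 14. The formula is n = 3×(alphabet index, a=1) + 14.
Reversing it on 71, 77, 20, 74, 50, 29: 71→(71−14)÷3=19=s, 77→(77−14)÷3=21=u, 20→(20−14)÷3=2=b, 74→(74−14)÷3=20=t, 50→(50−14)÷3=12=l, 29→(29−14)÷3=5=e.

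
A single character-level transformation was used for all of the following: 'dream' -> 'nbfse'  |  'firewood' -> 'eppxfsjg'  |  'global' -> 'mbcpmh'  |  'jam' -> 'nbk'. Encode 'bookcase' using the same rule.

The output letters match the input read backwards, each shifted +1: dream reversed is maerd. The word is reversed, then every letter is shifted forward by 1.
Applying it to bookcase: reverse → esackoob; then shift: e+1=f, s+1=t, a+1=b, c+1=d, k+1=l, o+1=p, o+1=p, b+1=c.

ftbdlppc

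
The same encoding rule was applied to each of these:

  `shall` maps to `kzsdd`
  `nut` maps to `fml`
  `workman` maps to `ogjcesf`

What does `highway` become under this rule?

zayzosq

Compare letters: s→k is +18, h→z is +18, a→s is +18 — a constant shift. This is a Caesar cipher with shift 18.
Applying it to highway: h+18=z, i+18=a, g+18=y, h+18=z, w+18=o, a+18=s, y+18=q.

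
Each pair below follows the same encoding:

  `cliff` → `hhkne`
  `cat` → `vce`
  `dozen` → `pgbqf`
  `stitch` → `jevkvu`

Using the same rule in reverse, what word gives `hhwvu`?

stuff

The output letters match the input read backwards, each shifted +2: cliff reversed is ffilc. Read the word backwards and shift each letter +2.
Decoding hhwvu: shift back: h−2=f, h−2=f, w−2=u, v−2=t, u−2=s → ffuts; then reverse → stuff.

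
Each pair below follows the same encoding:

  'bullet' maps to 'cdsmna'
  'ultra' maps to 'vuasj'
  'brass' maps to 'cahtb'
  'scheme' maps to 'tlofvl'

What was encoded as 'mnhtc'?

least

Shifts by position in bullet: pos 0: b→c (+1), pos 1: u→d (+9), pos 2: l→s (+7), pos 3: l→m (+1), pos 4: e→n (+9), pos 5: t→a (+7) — repeating every 3. It's a Vigenère-style cipher with numeric key [1,9,7]: position i shifts by key[i mod 3].
Reversing it on mnhtc: m−1=l, n−9=e, h−7=a, t−1=s, c−9=t.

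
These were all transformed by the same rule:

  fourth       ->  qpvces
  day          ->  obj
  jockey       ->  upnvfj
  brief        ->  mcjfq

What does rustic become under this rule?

The shift depends on letter class: consonant f→q is +11, but vowel o→p is +1. Vowels shift forward by 1 and consonants shift forward by 11.
On rustic: r(cons)+11=c, u(vowel)+1=v, s(cons)+11=d, t(cons)+11=e, i(vowel)+1=j, c(cons)+11=n.

cvdejn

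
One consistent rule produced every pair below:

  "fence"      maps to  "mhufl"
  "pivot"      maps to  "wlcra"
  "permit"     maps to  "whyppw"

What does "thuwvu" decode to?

The shifts repeat in a cycle of length 2: positions 0,1,… shift by +7, +3, then the pattern repeats.
Undoing it on thuwvu: t−7=m, h−3=e, u−7=n, w−3=t, v−7=o, u−3=r.

mentor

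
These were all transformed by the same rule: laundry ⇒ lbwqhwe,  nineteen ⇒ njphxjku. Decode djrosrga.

diplomat

In laundry: l→l is +0, a→b is +1, u→w is +2, n→q is +3 — the shift increases by 1 each position. Each letter shifts forward by its position index (0, 1, 2, …) — the shift grows by one for each successive letter.
Reversing it on djrosrga: d−0=d, j−1=i, r−2=p, o−3=l, s−4=o, r−5=m, g−6=a, a−7=t.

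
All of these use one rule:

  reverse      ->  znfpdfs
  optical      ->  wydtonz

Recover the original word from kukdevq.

classic

In reverse: r→z is +8, e→n is +9, v→f is +10, e→p is +11 — the shift increases by 1 each position. The shift increases by 1 at each position, starting from +8: 8, 9, 10, ….
Undoing it on kukdevq: k−8=c, u−9=l, k−10=a, d−11=s, e−12=s, v−13=i, q−14=c.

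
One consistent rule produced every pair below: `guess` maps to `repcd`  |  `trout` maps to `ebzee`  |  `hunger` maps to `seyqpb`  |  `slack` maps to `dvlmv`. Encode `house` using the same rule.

syfcp

It's a Vigenère-style cipher with numeric key [11,10]: position i shifts by key[i mod 2].
For house: h+11=s, o+10=y, u+11=f, s+10=c, e+11=p.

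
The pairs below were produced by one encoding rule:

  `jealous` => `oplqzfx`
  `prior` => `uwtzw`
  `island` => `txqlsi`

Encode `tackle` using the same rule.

The rule splits by letter class: vowels +11, consonants +5.
On tackle: t(cons)+5=y, a(vowel)+11=l, c(cons)+5=h, k(cons)+5=p, l(cons)+5=q, e(vowel)+11=p.

ylhpqp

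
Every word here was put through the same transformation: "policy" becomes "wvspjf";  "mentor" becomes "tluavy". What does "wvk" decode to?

Compare letters: p→w is +7, o→v is +7, l→s is +7 — a constant shift. Every letter moves 7 places later in the alphabet, wrapping around z→a.
Reversing it on wvk: w−7=p, v−7=o, k−7=d.

pod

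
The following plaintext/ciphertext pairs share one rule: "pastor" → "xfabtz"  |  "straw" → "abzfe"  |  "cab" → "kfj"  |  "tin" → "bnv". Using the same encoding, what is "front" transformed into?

nztvb

The shift depends on letter class: consonant p→x is +8, but vowel a→f is +5. The rule splits by letter class: vowels +5, consonants +8.
On front: f(cons)+8=n, r(cons)+8=z, o(vowel)+5=t, n(cons)+8=v, t(cons)+8=b.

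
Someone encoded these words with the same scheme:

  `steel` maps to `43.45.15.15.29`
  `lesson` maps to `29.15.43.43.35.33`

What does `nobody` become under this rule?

s(#19)→43 and t(#20)→45: differences scale by 2, so n = 2·pos + 5. The formula is n = 2×(alphabet index, a=1) + 5.
Applying it to nobody: n=14→33, o=15→35, b=2→9, o=15→35, d=4→13, y=25→55.

33.35.9.35.13.55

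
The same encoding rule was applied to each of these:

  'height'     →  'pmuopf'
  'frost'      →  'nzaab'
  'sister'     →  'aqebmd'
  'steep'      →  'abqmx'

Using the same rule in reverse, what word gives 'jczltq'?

bundle

Shifts by position in height: pos 0: h→p (+8), pos 1: e→m (+8), pos 2: i→u (+12), pos 3: g→o (+8), pos 4: h→p (+8), pos 5: t→f (+12) — repeating every 3. It's a Vigenère-style cipher with numeric key [8,8,12]: position i shifts by key[i mod 3].
Decoding jczltq: j−8=b, c−8=u, z−12=n, l−8=d, t−8=l, q−12=e.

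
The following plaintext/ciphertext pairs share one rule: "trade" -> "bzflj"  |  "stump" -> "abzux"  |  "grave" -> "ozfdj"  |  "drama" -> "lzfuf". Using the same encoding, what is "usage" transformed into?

The shift depends on letter class: consonant t→b is +8, but vowel a→f is +5. Vowels shift forward by 5 and consonants shift forward by 8.
On usage: u(vowel)+5=z, s(cons)+8=a, a(vowel)+5=f, g(cons)+8=o, e(vowel)+5=j.

zafoj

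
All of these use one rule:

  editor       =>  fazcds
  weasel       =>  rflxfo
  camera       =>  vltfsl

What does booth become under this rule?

Each letter's alphabet position (a=0..z=25) is mapped through 5·x+11 mod 26 — an affine cipher.
Applying it to booth: b(1)→5·1+11≡16=q; o(14)→5·14+11≡3=d; o(14)→5·14+11≡3=d; t(19)→5·19+11≡2=c; h(7)→5·7+11≡20=u (all mod 26).

qddcu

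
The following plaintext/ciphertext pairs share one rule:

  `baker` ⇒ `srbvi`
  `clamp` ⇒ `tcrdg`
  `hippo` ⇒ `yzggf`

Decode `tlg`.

cup

Compare letters: b→s is +17, a→r is +17, k→b is +17 — a constant shift. This is a Caesar cipher with shift 17.
Undoing it on tlg: t−17=c, l−17=u, g−17=p.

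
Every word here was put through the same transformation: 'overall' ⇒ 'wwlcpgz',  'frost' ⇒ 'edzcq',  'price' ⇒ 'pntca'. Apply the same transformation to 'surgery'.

The word is reversed, then every letter is shifted forward by 11.
On surgery: reverse → yregrus; then shift: y+11=j, r+11=c, e+11=p, g+11=r, r+11=c, u+11=f, s+11=d.

jcprcfd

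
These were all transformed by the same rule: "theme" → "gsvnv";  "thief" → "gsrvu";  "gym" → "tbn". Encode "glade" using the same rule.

tozwv

Each pair mirrors across the alphabet (t↔g, h↔s, e↔v): positions sum to 25. Letters are reflected about the middle of the alphabet (position → 25−position): Atbash.
Applying it to glade: g↔t, l↔o, a↔z, d↔w, e↔v.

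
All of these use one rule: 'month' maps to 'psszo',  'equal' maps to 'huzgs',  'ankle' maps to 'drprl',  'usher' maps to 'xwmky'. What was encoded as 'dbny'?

In month: m→p is +3, o→s is +4, n→s is +5, t→z is +6 — the shift increases by 1 each position. The shift increases by 1 at each position, starting from +3: 3, 4, 5, ….
Reversing it on dbny: d−3=a, b−4=x, n−5=i, y−6=s.

axis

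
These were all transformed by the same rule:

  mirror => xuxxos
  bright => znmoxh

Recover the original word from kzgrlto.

inflate

The output letters match the input read backwards, each shifted +6: mirror reversed is rorrim. Two steps: reverse the string, then apply a Caesar shift of +6.
Undoing it on kzgrlto: shift back: k−6=e, z−6=t, g−6=a, r−6=l, l−6=f, t−6=n, o−6=i → etalfni; then reverse → inflate.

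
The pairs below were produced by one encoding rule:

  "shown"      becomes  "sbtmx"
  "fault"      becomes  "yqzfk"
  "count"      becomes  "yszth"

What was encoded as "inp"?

kid

Two steps: reverse the string, then apply a Caesar shift of +5.
Reversing it on inp: shift back: i−5=d, n−5=i, p−5=k → dik; then reverse → kid.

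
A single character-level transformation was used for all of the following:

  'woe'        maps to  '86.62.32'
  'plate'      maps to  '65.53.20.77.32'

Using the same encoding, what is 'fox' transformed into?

w(#23)→86 and o(#15)→62: differences scale by 3, so n = 3·pos + 17. With a=1..z=26, the number is 3·pos + 17.
For fox: f=6→35, o=15→62, x=24→89.

35.62.89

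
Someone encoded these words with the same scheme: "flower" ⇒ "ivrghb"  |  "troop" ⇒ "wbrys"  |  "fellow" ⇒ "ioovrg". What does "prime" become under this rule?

sblwh

Shifts by position in flower: pos 0: f→i (+3), pos 1: l→v (+10), pos 2: o→r (+3), pos 3: w→g (+10) — repeating every 2. It's a Vigenère-style cipher with numeric key [3,10]: position i shifts by key[i mod 2].
Applying it to prime: p+3=s, r+10=b, i+3=l, m+10=w, e+3=h.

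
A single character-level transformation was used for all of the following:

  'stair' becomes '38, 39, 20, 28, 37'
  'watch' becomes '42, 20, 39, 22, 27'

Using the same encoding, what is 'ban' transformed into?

21, 20, 33

s is letter #19 and maps to 38: an offset of 19. Letters become their 1-based position plus 19 (so a→20, b→21, …).
On ban: b=2→21, a=1→20, n=14→33.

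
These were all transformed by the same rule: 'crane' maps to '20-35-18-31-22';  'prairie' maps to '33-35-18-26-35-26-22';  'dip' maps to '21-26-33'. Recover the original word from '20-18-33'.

cap

Letters become their 1-based position plus 17 (so a→18, b→19, …).
Undoing it on 20-18-33: 20→(20−17)÷1=3=c, 18→(18−17)÷1=1=a, 33→(33−17)÷1=16=p.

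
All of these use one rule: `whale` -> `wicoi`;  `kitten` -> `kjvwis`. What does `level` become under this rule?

lfxhp

In whale: w→w is +0, h→i is +1, a→c is +2, l→o is +3 — the shift increases by 1 each position. The shift increases by 1 at each position, starting from +0: 0, 1, 2, ….
On level: l+0=l, e+1=f, v+2=x, e+3=h, l+4=p.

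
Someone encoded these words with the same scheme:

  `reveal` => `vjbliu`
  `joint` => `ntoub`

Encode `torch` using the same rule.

xtxjp

Letter i (0-indexed) is shifted by i+4, so successive shifts are 4, 5, 6, ….
Applying it to torch: t+4=x, o+5=t, r+6=x, c+7=j, h+8=p.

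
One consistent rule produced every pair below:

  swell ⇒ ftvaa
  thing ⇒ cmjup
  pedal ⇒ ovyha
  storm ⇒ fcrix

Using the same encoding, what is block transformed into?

earbd

s(18)→f(5) and w(22)→t(19) fit y≡23x+7 (mod 26); the inverse of 23 mod 26 is 17. Each letter's alphabet position (a=0..z=25) is mapped through 23·x+7 mod 26 — an affine cipher.
Applying it to block: b(1)→23·1+7≡4=e; l(11)→23·11+7≡0=a; o(14)→23·14+7≡17=r; c(2)→23·2+7≡1=b; k(10)→23·10+7≡3=d (all mod 26).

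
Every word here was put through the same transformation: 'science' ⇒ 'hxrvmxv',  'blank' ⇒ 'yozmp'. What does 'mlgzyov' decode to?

Each pair mirrors across the alphabet (s↔h, c↔x, i↔r): positions sum to 25. Letters are reflected about the middle of the alphabet (position → 25−position): Atbash.
Undoing it on mlgzyov: m↔n, l↔o, g↔t, z↔a, y↔b, o↔l, v↔e.

notable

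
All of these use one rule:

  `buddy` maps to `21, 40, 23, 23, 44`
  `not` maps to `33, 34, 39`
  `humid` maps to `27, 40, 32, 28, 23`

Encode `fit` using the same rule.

b is letter #2 and maps to 21: an offset of 19. Letters become their 1-based position plus 19 (so a→20, b→21, …).
On fit: f=6→25, i=9→28, t=20→39.

25, 28, 39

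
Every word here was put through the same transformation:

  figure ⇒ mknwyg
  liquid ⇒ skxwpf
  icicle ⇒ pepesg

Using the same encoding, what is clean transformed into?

jnlcu

Shifts by position in figure: pos 0: f→m (+7), pos 1: i→k (+2), pos 2: g→n (+7), pos 3: u→w (+2) — repeating every 2. The shifts repeat in a cycle of length 2: positions 0,1,… shift by +7, +2, then the pattern repeats.
Applying it to clean: c+7=j, l+2=n, e+7=l, a+2=c, n+7=u.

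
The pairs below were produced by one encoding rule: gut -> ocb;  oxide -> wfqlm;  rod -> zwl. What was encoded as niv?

fan

Compare letters: g→o is +8, u→c is +8, t→b is +8 — a constant shift. Every letter moves 8 places later in the alphabet, wrapping around z→a.
Undoing it on niv: n−8=f, i−8=a, v−8=n.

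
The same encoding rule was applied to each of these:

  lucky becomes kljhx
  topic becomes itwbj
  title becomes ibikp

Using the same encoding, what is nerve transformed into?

l(11)→k(10) and u(20)→l(11) fit y≡3x+3 (mod 26); the inverse of 3 mod 26 is 9. Treating letters as 0–25, the rule is x ↦ 3x + 3 (mod 26).
For nerve: n(13)→3·13+3≡16=q; e(4)→3·4+3≡15=p; r(17)→3·17+3≡2=c; v(21)→3·21+3≡14=o; e(4)→3·4+3≡15=p (all mod 26).

qpcop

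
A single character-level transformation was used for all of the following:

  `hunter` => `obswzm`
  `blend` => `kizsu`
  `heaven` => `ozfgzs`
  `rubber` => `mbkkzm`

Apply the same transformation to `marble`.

nfmkiz

h(7)→o(14) and u(20)→b(1) fit y≡5x+5 (mod 26); the inverse of 5 mod 26 is 21. Treating letters as 0–25, the rule is x ↦ 5x + 5 (mod 26).
On marble: m(12)→5·12+5≡13=n; a(0)→5·0+5≡5=f; r(17)→5·17+5≡12=m; b(1)→5·1+5≡10=k; l(11)→5·11+5≡8=i; e(4)→5·4+5≡25=z (all mod 26).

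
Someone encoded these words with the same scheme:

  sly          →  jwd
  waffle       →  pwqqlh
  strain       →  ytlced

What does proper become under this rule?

cpazca

The output letters match the input read backwards, each shifted +11: sly reversed is yls. The word is reversed, then every letter is shifted forward by 11.
On proper: reverse → reporp; then shift: r+11=c, e+11=p, p+11=a, o+11=z, r+11=c, p+11=a.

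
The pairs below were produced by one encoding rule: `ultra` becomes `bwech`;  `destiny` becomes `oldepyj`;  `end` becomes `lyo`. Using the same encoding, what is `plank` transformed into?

awhyv

Vowels shift forward by 7 and consonants shift forward by 11.
Applying it to plank: p(cons)+11=a, l(cons)+11=w, a(vowel)+7=h, n(cons)+11=y, k(cons)+11=v.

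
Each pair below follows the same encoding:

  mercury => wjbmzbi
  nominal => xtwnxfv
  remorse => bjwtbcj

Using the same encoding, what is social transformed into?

ctmnfv

Vowels shift forward by 5 and consonants shift forward by 10.
Applying it to social: s(cons)+10=c, o(vowel)+5=t, c(cons)+10=m, i(vowel)+5=n, a(vowel)+5=f, l(cons)+10=v.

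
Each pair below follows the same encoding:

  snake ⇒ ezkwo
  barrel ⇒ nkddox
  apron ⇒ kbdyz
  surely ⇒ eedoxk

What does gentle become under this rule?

The shift depends on letter class: consonant s→e is +12, but vowel a→k is +10. Vowels shift forward by 10 and consonants shift forward by 12.
For gentle: g(cons)+12=s, e(vowel)+10=o, n(cons)+12=z, t(cons)+12=f, l(cons)+12=x, e(vowel)+10=o.

sozfxo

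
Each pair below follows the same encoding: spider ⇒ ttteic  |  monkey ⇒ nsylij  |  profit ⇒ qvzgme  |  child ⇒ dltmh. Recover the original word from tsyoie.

Shifts by position in spider: pos 0: s→t (+1), pos 1: p→t (+4), pos 2: i→t (+11), pos 3: d→e (+1), pos 4: e→i (+4), pos 5: r→c (+11) — repeating every 3. It's a Vigenère-style cipher with numeric key [1,4,11]: position i shifts by key[i mod 3].
Reversing it on tsyoie: t−1=s, s−4=o, y−11=n, o−1=n, i−4=e, e−11=t.

sonnet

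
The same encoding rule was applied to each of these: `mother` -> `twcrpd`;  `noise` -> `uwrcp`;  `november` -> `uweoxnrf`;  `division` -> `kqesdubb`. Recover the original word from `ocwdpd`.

hunter

In mother: m→t is +7, o→w is +8, t→c is +9, h→r is +10 — the shift increases by 1 each position. Letter i (0-indexed) is shifted by i+7, so successive shifts are 7, 8, 9, ….
Undoing it on ocwdpd: o−7=h, c−8=u, w−9=n, d−10=t, p−11=e, d−12=r.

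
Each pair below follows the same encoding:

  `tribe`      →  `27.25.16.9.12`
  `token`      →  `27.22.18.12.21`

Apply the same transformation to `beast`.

9.12.8.26.27

t is letter #20 and maps to 27: an offset of 7. Letters become their 1-based position plus 7 (so a→8, b→9, …).
For beast: b=2→9, e=5→12, a=1→8, s=19→26, t=20→27.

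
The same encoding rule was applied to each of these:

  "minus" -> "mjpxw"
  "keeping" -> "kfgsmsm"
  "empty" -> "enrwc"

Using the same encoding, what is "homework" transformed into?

In minus: m→m is +0, i→j is +1, n→p is +2, u→x is +3 — the shift increases by 1 each position. The shift increases by 1 at each position, starting from +0: 0, 1, 2, ….
On homework: h+0=h, o+1=p, m+2=o, e+3=h, w+4=a, o+5=t, r+6=x, k+7=r.

hpohatxr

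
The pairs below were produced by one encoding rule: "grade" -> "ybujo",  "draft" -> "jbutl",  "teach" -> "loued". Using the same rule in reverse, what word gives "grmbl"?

sport

g(6)→y(24) and r(17)→b(1) fit y≡5x+20 (mod 26); the inverse of 5 mod 26 is 21. Each letter's alphabet position (a=0..z=25) is mapped through 5·x+20 mod 26 — an affine cipher.
Undoing it on grmbl: g(6)→21·(6−20)≡18=s; r(17)→21·(17−20)≡15=p; m(12)→21·(12−20)≡14=o; b(1)→21·(1−20)≡17=r; l(11)→21·(11−20)≡19=t (all mod 26).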